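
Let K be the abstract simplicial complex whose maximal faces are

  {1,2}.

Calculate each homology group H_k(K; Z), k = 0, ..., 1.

H_0 = Z,  H_1 = 0.

We work with the vertex ordering 1 < 2. The simplices of K, each written with vertices in increasing order, are:

  0-simplices (2): [1], [2]
  1-simplices (1): [1,2]

Hence C_0 ≅ Z^2, C_1 ≅ Z^1.

Boundary ∂_1: C_1 → C_0 maps an edge to its endpoints' difference, ∂[p,q] = q − p. For instance
  ∂[1,2] = [2] − [1].
The 2×1 boundary matrix has rank 1 and Smith normal form diag(1).

Reading off H_k = ker ∂_k / im ∂_{k+1}:

  H_0: rank C_0 − rank ∂_1 = 2 − 1 = 1, and the invariant factors of ∂_1 are all 1, so H_0 ≅ Z.
  H_1: rank ker ∂_1 − rank ∂_2 = (1 − 1) − 0 = 0, and there is no ∂_2, so H_1 ≅ 0.

As a check, the Euler characteristic is 2 − 1 = 1, which agrees with 1 − 0 = 1.
(K is a triangulation of the 1-simplex.)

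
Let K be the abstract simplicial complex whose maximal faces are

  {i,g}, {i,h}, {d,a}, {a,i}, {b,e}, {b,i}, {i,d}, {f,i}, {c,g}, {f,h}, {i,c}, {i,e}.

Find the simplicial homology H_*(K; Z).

H_0 = Z,  H_1 = Z^4.

Fix the vertex order a < b < c < d < e < f < g < h < i and write every simplex with vertices in increasing order. Then dim K = 1 and the simplices of K are:

  0-simplices (9): a, b, c, d, e, f, g, h, i
  1-simplices (12): ad, ai, be, bi, cg, ci, di, ei, fh, fi, gi, hi

Hence C_0 ≅ Z^9, C_1 ≅ Z^12.

The boundary map ∂_1: C_1 → C_0 maps an edge to its endpoints' difference, ∂[p,q] = q − p. For instance
  ∂di = i − d.
As a 9×12 matrix over Z this has rank 8, with invariant factors (1,1,1,1,1,1,1,1).

Computing H_k = (kernel of ∂_k) / (image of ∂_{k+1}):

  H_0: rank C_0 − rank ∂_1 = 9 − 8 = 1, and the invariant factors of ∂_1 are all 1, so H_0 = Z.
  H_1: rank ker ∂_1 − rank ∂_2 = (12 − 8) − 0 = 4, and there is no ∂_2, so H_1 = Z^4.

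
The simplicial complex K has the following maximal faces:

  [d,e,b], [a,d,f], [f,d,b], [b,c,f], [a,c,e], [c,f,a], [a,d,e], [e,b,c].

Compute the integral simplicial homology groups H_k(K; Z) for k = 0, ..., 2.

H_0 ≅ Z,  H_1 = 0,  H_2 ≅ Z.

K has 6 vertices, 12 edges, 8 triangles.
rank ∂_0 = 0, rank ∂_1 = 5 ⇒ b_0 = 6 − 0 − 5 = 1; all invariant factors of ∂_1 are 1 so no torsion. So H_0 = Z.
rank ∂_1 = 5, rank ∂_2 = 7 ⇒ b_1 = 12 − 5 − 7 = 0; all invariant factors of ∂_2 are 1 so no torsion. So H_1 = 0.
rank ∂_2 = 7, rank ∂_3 = 0 ⇒ b_2 = 8 − 7 − 0 = 1. So H_2 = Z.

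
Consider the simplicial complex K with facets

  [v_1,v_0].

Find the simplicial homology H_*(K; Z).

Fix the vertex order v_0 < v_1 and write every simplex with vertices in increasing order. Then dim K = 1 and the simplices of K are:

  0-simplices (2): [v_0], [v_1]
  1-simplices (1): [v_0,v_1]

giving chain groups C_0 ≅ Z^2, C_1 ≅ Z^1.

∂_1: C_1 → C_0 maps an edge to its endpoints' difference, ∂[p,q] = q − p.
The 2×1 boundary matrix has rank 1 and Smith normal form diag(1).

Computing H_k = (kernel of ∂_k) / (image of ∂_{k+1}):

  H_0: rank C_0 − rank ∂_1 = 2 − 1 = 1, and the invariant factors of ∂_1 are all 1, so H_0 = Z.
  H_1: rank ker ∂_1 − rank ∂_2 = (1 − 1) − 0 = 0, and there is no ∂_2, so H_1 = 0.

H_0 ≅ Z,  H_1 = 0.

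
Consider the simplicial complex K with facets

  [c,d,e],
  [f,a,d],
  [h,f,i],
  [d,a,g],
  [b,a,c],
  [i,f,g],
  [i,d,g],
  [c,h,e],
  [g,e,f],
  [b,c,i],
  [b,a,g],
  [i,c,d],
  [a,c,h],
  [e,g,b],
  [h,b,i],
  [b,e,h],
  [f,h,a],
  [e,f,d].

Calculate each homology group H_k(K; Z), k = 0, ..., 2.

Order the vertices as a < b < c < d < e < f < g < h < i. Listing each simplex with vertices in this order, K has dimension 2 with simplices:

  0-simplices (9): a, b, c, d, e, f, g, h, i
  1-simplices (27): ab, ac, ad, af, ag, ah, bc, be, bg, bh, bi, cd, ce, ch, ci, de, df, dg, di, ef, eg, eh, fg, fh, fi, gi, hi
  2-simplices (18): abc, abg, ach, adf, adg, afh, bci, beg, beh, bhi, cde, cdi, ceh, def, dgi, efg, fgi, fhi

so the chain groups are C_0 ≅ Z^9, C_1 ≅ Z^27, C_2 ≅ Z^18.

The boundary map ∂_1: C_1 → C_0 is given by ∂[p,q] = [q] − [p]. For instance
  ∂bh = h − b.
This gives a 9×27 integer matrix of rank 8; reducing to Smith normal form yields diagonal entries (1,1,1,1,1,1,1,1).

Boundary ∂_2: C_2 → C_1 maps a triangle to the signed sum of its edges. For instance
  ∂beh = eh − bh + be,
  ∂fgi = gi − fi + fg.
The 27×18 boundary matrix has rank 18 and Smith normal form diag(1,1,1,1,1,1,1,1,1,1,1,1,1,1,1,1,1,2).

Computing H_k = (kernel of ∂_k) / (image of ∂_{k+1}):

  H_0: rank C_0 − rank ∂_1 = 9 − 8 = 1, and the invariant factors of ∂_1 are all 1, so H_0 ≅ Z.
  H_1: rank ker ∂_1 − rank ∂_2 = (27 − 8) − 18 = 1, and ∂_2 has invariant factor 2 > 1, so H_1 ≅ Z ⊕ Z/2.
  H_2: rank ker ∂_2 − rank ∂_3 = (18 − 18) − 0 = 0, and there is no ∂_3, so H_2 ≅ 0.

H_0 ≅ Z,  H_1 ≅ Z ⊕ Z/2,  H_2 = 0.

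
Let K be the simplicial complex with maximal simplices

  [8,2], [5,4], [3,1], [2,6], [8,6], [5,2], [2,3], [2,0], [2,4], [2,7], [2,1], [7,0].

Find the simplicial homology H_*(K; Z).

H_0 ≅ Z,  H_1 ≅ Z^4.

Take the total order 0 < 1 < 2 < 3 < 4 < 5 < 6 < 7 < 8 on the vertex set. Then K (dimension 1) consists of the simplices:

  0-simplices (9): [0], [1], [2], [3], [4], [5], [6], [7], [8]
  1-simplices (12): [0,2], [0,7], [1,2], [1,3], [2,3], [2,4], [2,5], [2,6], [2,7], [2,8], [4,5], [6,8]

so the chain groups are C_0 ≅ Z^9, C_1 ≅ Z^12.

The boundary map ∂_1: C_1 → C_0 sends each edge [p,q] (with p < q) to q − p.
The resulting 9×12 matrix has rank 8, and its Smith normal form has invariant factors (1,1,1,1,1,1,1,1).

Now H_k = ker ∂_k / im ∂_{k+1}, so:

  H_0: rank C_0 − rank ∂_1 = 9 − 8 = 1, and the invariant factors of ∂_1 are all 1, so H_0 ≅ Z.
  H_1: rank ker ∂_1 − rank ∂_2 = (12 − 8) − 0 = 4, and there is no ∂_2, so H_1 ≅ Z^4.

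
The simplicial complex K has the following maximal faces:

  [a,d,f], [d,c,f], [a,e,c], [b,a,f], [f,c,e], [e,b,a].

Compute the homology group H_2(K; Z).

H_2 = 0.

We work with the vertex ordering a < b < c < d < e < f. The simplices of K, each written with vertices in increasing order, are:

  0-simplices (6): a, b, c, d, e, f
  1-simplices (12): ab, ac, ad, ae, af, be, bf, cd, ce, cf, df, ef
  2-simplices (6): abe, abf, ace, adf, cdf, cef

Hence C_0 ≅ Z^6, C_1 ≅ Z^12, C_2 ≅ Z^6.

Boundary ∂_1: C_1 → C_0 sends each edge [p,q] (with p < q) to q − p. For instance
  ∂af = f − a.
The resulting 6×12 matrix has rank 5, and its Smith normal form has invariant factors (1,1,1,1,1).

∂_2: C_2 → C_1 maps a triangle to the signed sum of its edges. For instance
  ∂abe = be − ae + ab,
  ∂ace = ce − ae + ac.
This gives a 12×6 integer matrix of rank 6; reducing to Smith normal form yields diagonal entries (1,1,1,1,1,1).

Reading off H_k = ker ∂_k / im ∂_{k+1}:

  H_2: rank ker ∂_2 − rank ∂_3 = (6 − 6) − 0 = 0, and there is no ∂_3, so H_2 ≅ 0.

(K is a triangulation of the cylinder S^1 x I.)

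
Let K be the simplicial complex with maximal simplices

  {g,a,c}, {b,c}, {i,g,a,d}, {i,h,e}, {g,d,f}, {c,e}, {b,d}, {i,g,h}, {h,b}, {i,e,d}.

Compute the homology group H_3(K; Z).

H_3 = 0.

We work with the vertex ordering a < b < c < d < e < f < g < h < i. The simplices of K, each written with vertices in increasing order, are:

  0-simplices (9): a, b, c, d, e, f, g, h, i
  1-simplices (19): ac, ad, ag, ai, bc, bd, bh, ce, cg, de, df, dg, di, eh, ei, fg, gh, gi, hi
  2-simplices (9): acg, adg, adi, agi, dei, dfg, dgi, ehi, ghi
  3-simplices (1): adgi

Hence C_0 ≅ Z^9, C_1 ≅ Z^19, C_2 ≅ Z^9, C_3 ≅ Z^1.

Boundary ∂_1: C_1 → C_0 sends each edge [p,q] (with p < q) to q − p. For instance
  ∂ag = g − a.
This gives a 9×19 integer matrix of rank 8; reducing to Smith normal form yields diagonal entries (1,1,1,1,1,1,1,1).

∂_2: C_2 → C_1 acts by ∂[p,q,r] = [q,r] − [p,r] + [p,q]. For instance
  ∂dfg = fg − dg + df,
  ∂dei = ei − di + de.
As a 19×9 matrix over Z this has rank 8, with invariant factors (1,1,1,1,1,1,1,1).

The boundary map ∂_3: C_3 → C_2 sends each 3-simplex σ to the alternating sum Σ_i (−1)^i (σ with its i-th vertex removed). For instance
  ∂adgi = dgi − agi + adi − adg.
The resulting 9×1 matrix has rank 1, and its Smith normal form has invariant factors (1).

Reading off H_k = ker ∂_k / im ∂_{k+1}:

  H_3: rank ker ∂_3 − rank ∂_4 = (1 − 1) − 0 = 0, and there is no ∂_4, so H_3 = 0.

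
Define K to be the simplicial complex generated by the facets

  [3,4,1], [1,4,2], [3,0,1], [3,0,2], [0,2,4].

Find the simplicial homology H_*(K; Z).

H_0 = Z,  H_1 = Z,  H_2 = 0.

Order the vertices as 0 < 1 < 2 < 3 < 4. Listing each simplex with vertices in this order, K has dimension 2 with simplices:

  0-simplices (5): [0], [1], [2], [3], [4]
  1-simplices (10): [0,1], [0,2], [0,3], [0,4], [1,2], [1,3], [1,4], [2,3], [2,4], [3,4]
  2-simplices (5): [0,1,3], [0,2,3], [0,2,4], [1,2,4], [1,3,4]

so the chain groups are C_0 ≅ Z^5, C_1 ≅ Z^10, C_2 ≅ Z^5.

The boundary map ∂_1: C_1 → C_0 is given by ∂[p,q] = [q] − [p]. For instance
  ∂[3,4] = [4] − [3].
This gives a 5×10 integer matrix of rank 4; reducing to Smith normal form yields diagonal entries (1,1,1,1).

Boundary ∂_2: C_2 → C_1 sends each 2-simplex [p,q,r] to [q,r] − [p,r] + [p,q]. For instance
  ∂[0,2,4] = [2,4] − [0,4] + [0,2],
  ∂[0,2,3] = [2,3] − [0,3] + [0,2].
As a 10×5 matrix over Z this has rank 5, with invariant factors (1,1,1,1,1).

Computing H_k = (kernel of ∂_k) / (image of ∂_{k+1}):

  H_0: rank C_0 − rank ∂_1 = 5 − 4 = 1, and the invariant factors of ∂_1 are all 1, so H_0 ≅ Z.
  H_1: rank ker ∂_1 − rank ∂_2 = (10 − 4) − 5 = 1, and the invariant factors of ∂_2 are all 1, so H_1 ≅ Z.
  H_2: rank ker ∂_2 − rank ∂_3 = (5 − 5) − 0 = 0, and there is no ∂_3, so H_2 ≅ 0.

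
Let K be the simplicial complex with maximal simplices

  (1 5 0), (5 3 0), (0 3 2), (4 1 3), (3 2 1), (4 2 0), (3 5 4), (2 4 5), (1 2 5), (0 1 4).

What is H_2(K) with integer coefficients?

We work with the vertex ordering 0 < 1 < 2 < 3 < 4 < 5. The simplices of K, each written with vertices in increasing order, are:

  0-simplices (6): [0], [1], [2], [3], [4], [5]
  1-simplices (15): [0,1], [0,2], [0,3], [0,4], [0,5], [1,2], [1,3], [1,4], [1,5], [2,3], [2,4], [2,5], [3,4], [3,5], [4,5]
  2-simplices (10): [0,1,4], [0,1,5], [0,2,3], [0,2,4], [0,3,5], [1,2,3], [1,2,5], [1,3,4], [2,4,5], [3,4,5]

so the chain groups are C_0 ≅ Z^6, C_1 ≅ Z^15, C_2 ≅ Z^10.

The boundary map ∂_1: C_1 → C_0 is given by ∂[p,q] = [q] − [p].
The 6×15 boundary matrix has rank 5 and Smith normal form diag(1,1,1,1,1).

The boundary map ∂_2: C_2 → C_1 maps a triangle to the signed sum of its edges. For instance
  ∂[0,1,4] = [1,4] − [0,4] + [0,1],
  ∂[1,2,5] = [2,5] − [1,5] + [1,2].
The resulting 15×10 matrix has rank 10, and its Smith normal form has invariant factors (1,1,1,1,1,1,1,1,1,2).

Now H_k = ker ∂_k / im ∂_{k+1}, so:

  H_2: rank ker ∂_2 − rank ∂_3 = (10 − 10) − 0 = 0, and there is no ∂_3, so H_2 = 0.

H_2 ≅ 0.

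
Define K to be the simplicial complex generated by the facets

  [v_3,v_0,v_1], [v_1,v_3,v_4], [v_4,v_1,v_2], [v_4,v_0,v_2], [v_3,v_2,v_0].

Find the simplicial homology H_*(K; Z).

H_0 = Z,  H_1 = Z,  H_2 = 0.

K has 5 vertices, 10 edges, 5 triangles.
rank ∂_0 = 0, rank ∂_1 = 4 ⇒ b_0 = 5 − 0 − 4 = 1; all invariant factors of ∂_1 are 1 so no torsion. So H_0 = Z.
rank ∂_1 = 4, rank ∂_2 = 5 ⇒ b_1 = 10 − 4 − 5 = 1; all invariant factors of ∂_2 are 1 so no torsion. So H_1 = Z.
rank ∂_2 = 5, rank ∂_3 = 0 ⇒ b_2 = 5 − 5 − 0 = 0. So H_2 = 0.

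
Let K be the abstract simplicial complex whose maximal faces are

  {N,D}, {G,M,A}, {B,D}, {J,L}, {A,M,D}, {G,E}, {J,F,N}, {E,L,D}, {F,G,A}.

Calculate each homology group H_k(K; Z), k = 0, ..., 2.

Take the total order A < B < D < E < F < G < J < L < M < N on the vertex set. Then K (dimension 2) consists of the simplices:

  0-simplices (10): A, B, D, E, F, G, J, L, M, N
  1-simplices (17): AD, AF, AG, AM, BD, DE, DL, DM, DN, EG, EL, FG, FJ, FN, GM, JL, JN
  2-simplices (5): ADM, AFG, AGM, DEL, FJN

so the chain groups are C_0 ≅ Z^10, C_1 ≅ Z^17, C_2 ≅ Z^5.

The boundary map ∂_1: C_1 → C_0 sends each edge [p,q] (with p < q) to q − p. For instance
  ∂JN = N − J.
The resulting 10×17 matrix has rank 9, and its Smith normal form has invariant factors (1,1,1,1,1,1,1,1,1).

Boundary ∂_2: C_2 → C_1 sends each 2-simplex [p,q,r] to [q,r] − [p,r] + [p,q]. For instance
  ∂AFG = FG − AG + AF,
  ∂FJN = JN − FN + FJ.
The 17×5 boundary matrix has rank 5 and Smith normal form diag(1,1,1,1,1).

From H_k ≅ ker(∂_k) / im(∂_{k+1}) we obtain:

  H_0: rank C_0 − rank ∂_1 = 10 − 9 = 1, and the invariant factors of ∂_1 are all 1, so H_0 = Z.
  H_1: rank ker ∂_1 − rank ∂_2 = (17 − 9) − 5 = 3, and the invariant factors of ∂_2 are all 1, so H_1 = Z^3.
  H_2: rank ker ∂_2 − rank ∂_3 = (5 − 5) − 0 = 0, and there is no ∂_3, so H_2 = 0.

As a check, the Euler characteristic is 10 − 17 + 5 = -2, which agrees with 1 − 3 + 0 = -2.

H_0 ≅ Z,  H_1 ≅ Z^3,  H_2 = 0.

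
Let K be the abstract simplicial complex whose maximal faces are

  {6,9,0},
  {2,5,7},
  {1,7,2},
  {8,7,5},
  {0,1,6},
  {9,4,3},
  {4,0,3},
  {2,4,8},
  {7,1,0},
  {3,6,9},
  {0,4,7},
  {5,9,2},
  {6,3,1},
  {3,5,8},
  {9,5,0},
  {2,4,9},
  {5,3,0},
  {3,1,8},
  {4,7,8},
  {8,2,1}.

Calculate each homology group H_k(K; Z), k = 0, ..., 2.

We work with the vertex ordering 0 < 1 < 2 < 3 < 4 < 5 < 6 < 7 < 8 < 9. The simplices of K, each written with vertices in increasing order, are:

  0-simplices (10): [0], [1], [2], [3], [4], [5], [6], [7], [8], [9]
  1-simplices (30): (30 of them)
  2-simplices (20): (20 of them)

giving chain groups C_0 ≅ Z^10, C_1 ≅ Z^30, C_2 ≅ Z^20.

Boundary ∂_1: C_1 → C_0 is given by ∂[p,q] = [q] − [p].
The resulting 10×30 matrix has rank 9, and its Smith normal form has invariant factors (1,1,1,1,1,1,1,1,1).

∂_2: C_2 → C_1 maps a triangle to the signed sum of its edges. For instance
  ∂[3,4,9] = [4,9] − [3,9] + [3,4],
  ∂[0,3,4] = [3,4] − [0,4] + [0,3].
As a 30×20 matrix over Z this has rank 20, with invariant factors (1,1,1,1,1,1,1,1,1,1,1,1,1,1,1,1,1,1,1,2).

Now H_k = ker ∂_k / im ∂_{k+1}, so:

  H_0: rank C_0 − rank ∂_1 = 10 − 9 = 1, and the invariant factors of ∂_1 are all 1, so H_0 ≅ Z.
  H_1: rank ker ∂_1 − rank ∂_2 = (30 − 9) − 20 = 1, and ∂_2 has invariant factor 2 > 1, so H_1 ≅ Z ⊕ Z_2.
  H_2: rank ker ∂_2 − rank ∂_3 = (20 − 20) − 0 = 0, and there is no ∂_3, so H_2 ≅ 0.

H_0 = Z,  H_1 = Z ⊕ Z_2,  H_2 = 0.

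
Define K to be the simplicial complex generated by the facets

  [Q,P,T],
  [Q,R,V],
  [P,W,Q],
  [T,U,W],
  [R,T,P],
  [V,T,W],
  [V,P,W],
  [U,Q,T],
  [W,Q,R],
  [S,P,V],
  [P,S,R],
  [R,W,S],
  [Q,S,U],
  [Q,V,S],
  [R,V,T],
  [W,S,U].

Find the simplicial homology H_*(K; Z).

Take the total order P < Q < R < S < T < U < V < W on the vertex set. Then K (dimension 2) consists of the simplices:

  0-simplices (8): P, Q, R, S, T, U, V, W
  1-simplices (24): PQ, PR, PS, PT, PV, PW, QR, QS, QT, QU, QV, QW, RS, RT, RV, RW, SU, SV, SW, TU, TV, TW, UW, VW
  2-simplices (16): PQT, PQW, PRS, PRT, PSV, PVW, QRV, QRW, QSU, QSV, QTU, RSW, RTV, SUW, TUW, TVW

Hence C_0 ≅ Z^8, C_1 ≅ Z^24, C_2 ≅ Z^16.

Boundary ∂_1: C_1 → C_0 sends each edge [p,q] (with p < q) to q − p. For instance
  ∂PS = S − P.
The 8×24 boundary matrix has rank 7 and Smith normal form diag(1,1,1,1,1,1,1).

∂_2: C_2 → C_1 sends each 2-simplex [p,q,r] to [q,r] − [p,r] + [p,q]. For instance
  ∂RTV = TV − RV + RT,
  ∂QSV = SV − QV + QS.
The 24×16 boundary matrix has rank 15 and Smith normal form diag(1,1,1,1,1,1,1,1,1,1,1,1,1,1,1).

Reading off H_k = ker ∂_k / im ∂_{k+1}:

  H_0: rank C_0 − rank ∂_1 = 8 − 7 = 1, and the invariant factors of ∂_1 are all 1, so H_0 ≅ Z.
  H_1: rank ker ∂_1 − rank ∂_2 = (24 − 7) − 15 = 2, and the invariant factors of ∂_2 are all 1, so H_1 ≅ Z^2.
  H_2: rank ker ∂_2 − rank ∂_3 = (16 − 15) − 0 = 1, and there is no ∂_3, so H_2 ≅ Z.

H_0 = Z,  H_1 = Z^2,  H_2 = Z.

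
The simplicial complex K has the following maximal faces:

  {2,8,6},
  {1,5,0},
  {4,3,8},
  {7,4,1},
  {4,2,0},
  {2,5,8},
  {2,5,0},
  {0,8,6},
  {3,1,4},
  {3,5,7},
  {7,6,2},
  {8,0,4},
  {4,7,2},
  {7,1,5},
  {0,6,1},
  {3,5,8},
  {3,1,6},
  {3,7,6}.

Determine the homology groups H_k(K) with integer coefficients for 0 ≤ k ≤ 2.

Take the total order 0 < 1 < 2 < 3 < 4 < 5 < 6 < 7 < 8 on the vertex set. Then K (dimension 2) consists of the simplices:

  0-simplices (9): [0], [1], [2], [3], [4], [5], [6], [7], [8]
  1-simplices (27): (27 of them)
  2-simplices (18): [0,1,5], [0,1,6], [0,2,4], [0,2,5], [0,4,8], [0,6,8], [1,3,4], [1,3,6], [1,4,7], [1,5,7], [2,4,7], [2,5,8], [2,6,7], [2,6,8], [3,4,8], [3,5,7], [3,5,8], [3,6,7]

so the chain groups are C_0 ≅ Z^9, C_1 ≅ Z^27, C_2 ≅ Z^18.

The boundary map ∂_1: C_1 → C_0 sends each edge [p,q] (with p < q) to q − p. For instance
  ∂[6,8] = [8] − [6].
As a 9×27 matrix over Z this has rank 8, with invariant factors (1,1,1,1,1,1,1,1).

Boundary ∂_2: C_2 → C_1 sends each 2-simplex [p,q,r] to [q,r] − [p,r] + [p,q]. For instance
  ∂[3,4,8] = [4,8] − [3,8] + [3,4],
  ∂[0,1,5] = [1,5] − [0,5] + [0,1].
The resulting 27×18 matrix has rank 18, and its Smith normal form has invariant factors (1,1,1,1,1,1,1,1,1,1,1,1,1,1,1,1,1,2).

From H_k ≅ ker(∂_k) / im(∂_{k+1}) we obtain:

  H_0: rank C_0 − rank ∂_1 = 9 − 8 = 1, and the invariant factors of ∂_1 are all 1, so H_0 = Z.
  H_1: rank ker ∂_1 − rank ∂_2 = (27 − 8) − 18 = 1, and ∂_2 has invariant factor 2 > 1, so H_1 = Z ⊕ Z/2Z.
  H_2: rank ker ∂_2 − rank ∂_3 = (18 − 18) − 0 = 0, and there is no ∂_3, so H_2 = 0.

H_0 = Z,  H_1 = Z ⊕ Z/2Z,  H_2 = 0.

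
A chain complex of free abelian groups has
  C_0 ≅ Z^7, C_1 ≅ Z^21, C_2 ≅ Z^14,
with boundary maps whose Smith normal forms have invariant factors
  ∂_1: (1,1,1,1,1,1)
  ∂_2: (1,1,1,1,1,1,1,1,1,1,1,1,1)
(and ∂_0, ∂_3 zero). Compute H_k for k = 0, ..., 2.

H_0: b_0 = 7 − 0 − 6 = 1; torsion from ∂_1 factors > 1: none. So H_0 ≅ Z.
H_1: b_1 = 21 − 6 − 13 = 2; torsion from ∂_2 factors > 1: none. So H_1 ≅ Z^2.
H_2: b_2 = 14 − 13 − 0 = 1; torsion from ∂_3 factors > 1: none. So H_2 ≅ Z.

H_0 ≅ Z,  H_1 ≅ Z^2,  H_2 ≅ Z.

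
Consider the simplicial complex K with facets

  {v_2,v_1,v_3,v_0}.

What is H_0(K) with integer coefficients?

H_0 = Z.

Take the total order v_0 < v_1 < v_2 < v_3 on the vertex set. Then K (dimension 3) consists of the simplices:

  0-simplices (4): [v_0], [v_1], [v_2], [v_3]
  1-simplices (6): [v_0,v_1], [v_0,v_2], [v_0,v_3], [v_1,v_2], [v_1,v_3], [v_2,v_3]
  2-simplices (4): [v_0,v_1,v_2], [v_0,v_1,v_3], [v_0,v_2,v_3], [v_1,v_2,v_3]
  3-simplices (1): [v_0,v_1,v_2,v_3]

so the chain groups are C_0 ≅ Z^4, C_1 ≅ Z^6, C_2 ≅ Z^4, C_3 ≅ Z^1.

∂_1: C_1 → C_0 is given by ∂[p,q] = [q] − [p]. For instance
  ∂[v_0,v_2] = [v_2] − [v_0].
The 4×6 boundary matrix has rank 3 and Smith normal form diag(1,1,1).

∂_2: C_2 → C_1 maps a triangle to the signed sum of its edges. For instance
  ∂[v_0,v_1,v_2] = [v_1,v_2] − [v_0,v_2] + [v_0,v_1],
  ∂[v_0,v_2,v_3] = [v_2,v_3] − [v_0,v_3] + [v_0,v_2].
As a 6×4 matrix over Z this has rank 3, with invariant factors (1,1,1).

Boundary ∂_3: C_3 → C_2 sends each 3-simplex σ to the alternating sum Σ_i (−1)^i (σ with its i-th vertex removed). For instance
  ∂[v_0,v_1,v_2,v_3] = [v_1,v_2,v_3] − [v_0,v_2,v_3] + [v_0,v_1,v_3] − [v_0,v_1,v_2].
The resulting 4×1 matrix has rank 1, and its Smith normal form has invariant factors (1).

From H_k ≅ ker(∂_k) / im(∂_{k+1}) we obtain:

  H_0: rank C_0 − rank ∂_1 = 4 − 3 = 1, and the invariant factors of ∂_1 are all 1, so H_0 ≅ Z.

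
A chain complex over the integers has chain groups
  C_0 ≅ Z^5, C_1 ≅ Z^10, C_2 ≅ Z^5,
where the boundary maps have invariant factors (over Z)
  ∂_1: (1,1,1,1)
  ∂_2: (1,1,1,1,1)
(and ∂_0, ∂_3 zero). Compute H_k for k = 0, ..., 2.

H_0 = Z,  H_1 = Z,  H_2 = 0.

H_0: b_0 = 5 − 0 − 4 = 1; torsion from ∂_1 factors > 1: none. So H_0 = Z.
H_1: b_1 = 10 − 4 − 5 = 1; torsion from ∂_2 factors > 1: none. So H_1 = Z.
H_2: b_2 = 5 − 5 − 0 = 0; torsion from ∂_3 factors > 1: none. So H_2 = 0.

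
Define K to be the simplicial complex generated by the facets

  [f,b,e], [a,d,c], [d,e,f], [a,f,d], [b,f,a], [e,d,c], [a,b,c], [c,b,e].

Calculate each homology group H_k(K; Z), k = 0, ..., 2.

We work with the vertex ordering a < b < c < d < e < f. The simplices of K, each written with vertices in increasing order, are:

  0-simplices (6): a, b, c, d, e, f
  1-simplices (12): ab, ac, ad, af, bc, be, bf, cd, ce, de, df, ef
  2-simplices (8): abc, abf, acd, adf, bce, bef, cde, def

giving chain groups C_0 ≅ Z^6, C_1 ≅ Z^12, C_2 ≅ Z^8.

∂_1: C_1 → C_0 sends each edge [p,q] (with p < q) to q − p.
The 6×12 boundary matrix has rank 5 and Smith normal form diag(1,1,1,1,1).

∂_2: C_2 → C_1 acts by ∂[p,q,r] = [q,r] − [p,r] + [p,q]. For instance
  ∂bce = ce − be + bc,
  ∂def = ef − df + de.
This gives a 12×8 integer matrix of rank 7; reducing to Smith normal form yields diagonal entries (1,1,1,1,1,1,1).

From H_k ≅ ker(∂_k) / im(∂_{k+1}) we obtain:

  H_0: rank C_0 − rank ∂_1 = 6 − 5 = 1, and the invariant factors of ∂_1 are all 1, so H_0 = Z.
  H_1: rank ker ∂_1 − rank ∂_2 = (12 − 5) − 7 = 0, and the invariant factors of ∂_2 are all 1, so H_1 = 0.
  H_2: rank ker ∂_2 − rank ∂_3 = (8 − 7) − 0 = 1, and there is no ∂_3, so H_2 = Z.

H_0 = Z,  H_1 = 0,  H_2 = Z.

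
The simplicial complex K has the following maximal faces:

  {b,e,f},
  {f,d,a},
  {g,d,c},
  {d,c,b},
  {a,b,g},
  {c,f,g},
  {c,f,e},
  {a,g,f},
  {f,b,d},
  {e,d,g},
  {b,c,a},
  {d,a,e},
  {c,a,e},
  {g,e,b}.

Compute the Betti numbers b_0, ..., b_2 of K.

K has 7 vertices, 21 edges, 14 triangles.
rank ∂_0 = 0, rank ∂_1 = 6 ⇒ b_0 = 7 − 0 − 6 = 1; all invariant factors of ∂_1 are 1 so no torsion. So H_0 = Z.
rank ∂_1 = 6, rank ∂_2 = 13 ⇒ b_1 = 21 − 6 − 13 = 2; all invariant factors of ∂_2 are 1 so no torsion. So H_1 = Z^2.
rank ∂_2 = 13, rank ∂_3 = 0 ⇒ b_2 = 14 − 13 − 0 = 1. So H_2 = Z.

b_0 = 1, b_1 = 2, b_2 = 1.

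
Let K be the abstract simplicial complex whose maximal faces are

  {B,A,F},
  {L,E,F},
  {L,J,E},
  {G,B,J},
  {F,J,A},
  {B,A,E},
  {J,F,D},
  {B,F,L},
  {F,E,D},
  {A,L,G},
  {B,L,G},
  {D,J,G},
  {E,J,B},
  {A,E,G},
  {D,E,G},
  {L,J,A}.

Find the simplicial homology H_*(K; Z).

We work with the vertex ordering A < B < D < E < F < G < J < L. The simplices of K, each written with vertices in increasing order, are:

  0-simplices (8): A, B, D, E, F, G, J, L
  1-simplices (24): AB, AE, AF, AG, AJ, AL, BE, BF, BG, BJ, BL, DE, DF, DG, DJ, EF, EG, EJ, EL, FJ, FL, GJ, GL, JL
  2-simplices (16): ABE, ABF, AEG, AFJ, AGL, AJL, BEJ, BFL, BGJ, BGL, DEF, DEG, DFJ, DGJ, EFL, EJL

Hence C_0 ≅ Z^8, C_1 ≅ Z^24, C_2 ≅ Z^16.

∂_1: C_1 → C_0 maps an edge to its endpoints' difference, ∂[p,q] = q − p.
This gives a 8×24 integer matrix of rank 7; reducing to Smith normal form yields diagonal entries (1,1,1,1,1,1,1).

∂_2: C_2 → C_1 acts by ∂[p,q,r] = [q,r] − [p,r] + [p,q]. For instance
  ∂DEG = EG − DG + DE,
  ∂AFJ = FJ − AJ + AF.
As a 24×16 matrix over Z this has rank 15, with invariant factors (1,1,1,1,1,1,1,1,1,1,1,1,1,1,1).

Now H_k = ker ∂_k / im ∂_{k+1}, so:

  H_0: rank C_0 − rank ∂_1 = 8 − 7 = 1, and the invariant factors of ∂_1 are all 1, so H_0 = Z.
  H_1: rank ker ∂_1 − rank ∂_2 = (24 − 7) − 15 = 2, and the invariant factors of ∂_2 are all 1, so H_1 = Z^2.
  H_2: rank ker ∂_2 − rank ∂_3 = (16 − 15) − 0 = 1, and there is no ∂_3, so H_2 = Z.

H_0 ≅ Z,  H_1 ≅ Z^2,  H_2 ≅ Z.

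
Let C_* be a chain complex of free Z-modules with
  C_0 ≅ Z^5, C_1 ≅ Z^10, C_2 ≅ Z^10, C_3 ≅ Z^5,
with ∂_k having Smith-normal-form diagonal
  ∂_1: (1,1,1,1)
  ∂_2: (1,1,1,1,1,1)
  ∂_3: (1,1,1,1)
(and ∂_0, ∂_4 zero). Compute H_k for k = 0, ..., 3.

H_0: b_0 = 5 − 0 − 4 = 1; torsion from ∂_1 factors > 1: none. So H_0 = Z.
H_1: b_1 = 10 − 4 − 6 = 0; torsion from ∂_2 factors > 1: none. So H_1 = 0.
H_2: b_2 = 10 − 6 − 4 = 0; torsion from ∂_3 factors > 1: none. So H_2 = 0.
H_3: b_3 = 5 − 4 − 0 = 1; torsion from ∂_4 factors > 1: none. So H_3 = Z.

H_0 = Z,  H_1 = 0,  H_2 = 0,  H_3 = Z.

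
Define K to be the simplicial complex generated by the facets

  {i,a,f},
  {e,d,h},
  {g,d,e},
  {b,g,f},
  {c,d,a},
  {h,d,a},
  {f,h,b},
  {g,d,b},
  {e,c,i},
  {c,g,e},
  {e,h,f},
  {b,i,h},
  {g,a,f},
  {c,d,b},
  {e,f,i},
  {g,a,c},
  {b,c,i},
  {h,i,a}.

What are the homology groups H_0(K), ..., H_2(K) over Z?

We work with the vertex ordering a < b < c < d < e < f < g < h < i. The simplices of K, each written with vertices in increasing order, are:

  0-simplices (9): a, b, c, d, e, f, g, h, i
  1-simplices (27): ac, ad, af, ag, ah, ai, bc, bd, bf, bg, bh, bi, cd, ce, cg, ci, de, dg, dh, ef, eg, eh, ei, fg, fh, fi, hi
  2-simplices (18): acd, acg, adh, afg, afi, ahi, bcd, bci, bdg, bfg, bfh, bhi, ceg, cei, deg, deh, efh, efi

so the chain groups are C_0 ≅ Z^9, C_1 ≅ Z^27, C_2 ≅ Z^18.

Boundary ∂_1: C_1 → C_0 maps an edge to its endpoints' difference, ∂[p,q] = q − p. For instance
  ∂fh = h − f.
The resulting 9×27 matrix has rank 8, and its Smith normal form has invariant factors (1,1,1,1,1,1,1,1).

The boundary map ∂_2: C_2 → C_1 maps a triangle to the signed sum of its edges. For instance
  ∂cei = ei − ci + ce,
  ∂efh = fh − eh + ef.
As a 27×18 matrix over Z this has rank 18, with invariant factors (1,1,1,1,1,1,1,1,1,1,1,1,1,1,1,1,1,2).

From H_k ≅ ker(∂_k) / im(∂_{k+1}) we obtain:

  H_0: rank C_0 − rank ∂_1 = 9 − 8 = 1, and the invariant factors of ∂_1 are all 1, so H_0 = Z.
  H_1: rank ker ∂_1 − rank ∂_2 = (27 − 8) − 18 = 1, and ∂_2 has invariant factor 2 > 1, so H_1 = Z ⊕ Z_2.
  H_2: rank ker ∂_2 − rank ∂_3 = (18 − 18) − 0 = 0, and there is no ∂_3, so H_2 = 0.

As a check, the Euler characteristic is 9 − 27 + 18 = 0, which agrees with 1 − 1 + 0 = 0.

H_0 ≅ Z,  H_1 ≅ Z ⊕ Z_2,  H_2 = 0.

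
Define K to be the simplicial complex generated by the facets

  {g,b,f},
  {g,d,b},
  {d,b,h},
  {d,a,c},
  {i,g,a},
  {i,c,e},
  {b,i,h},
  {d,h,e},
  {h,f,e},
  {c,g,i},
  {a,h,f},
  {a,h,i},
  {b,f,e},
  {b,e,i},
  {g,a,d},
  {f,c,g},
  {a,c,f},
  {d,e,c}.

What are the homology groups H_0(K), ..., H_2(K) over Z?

H_0 = Z,  H_1 = Z ⊕ Z/2,  H_2 = 0.

K has 9 vertices, 27 edges, 18 triangles.
rank ∂_0 = 0, rank ∂_1 = 8 ⇒ b_0 = 9 − 0 − 8 = 1; all invariant factors of ∂_1 are 1 so no torsion. So H_0 ≅ Z.
rank ∂_1 = 8, rank ∂_2 = 18 ⇒ b_1 = 27 − 8 − 18 = 1; ∂_2 has invariant factor(s) [2] giving torsion. So H_1 ≅ Z ⊕ Z/2.
rank ∂_2 = 18, rank ∂_3 = 0 ⇒ b_2 = 18 − 18 − 0 = 0. So H_2 ≅ 0.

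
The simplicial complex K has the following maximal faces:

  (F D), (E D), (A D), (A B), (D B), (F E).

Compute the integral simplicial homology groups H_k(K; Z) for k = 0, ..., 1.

H_0 ≅ Z,  H_1 ≅ Z^2.

Order the vertices as A < B < D < E < F. Listing each simplex with vertices in this order, K has dimension 1 with simplices:

  0-simplices (5): A, B, D, E, F
  1-simplices (6): AB, AD, BD, DE, DF, EF

Hence C_0 ≅ Z^5, C_1 ≅ Z^6.

Boundary ∂_1: C_1 → C_0 sends each edge [p,q] (with p < q) to q − p. For instance
  ∂BD = D − B.
The 5×6 boundary matrix has rank 4 and Smith normal form diag(1,1,1,1).

Reading off H_k = ker ∂_k / im ∂_{k+1}:

  H_0: rank C_0 − rank ∂_1 = 5 − 4 = 1, and the invariant factors of ∂_1 are all 1, so H_0 = Z.
  H_1: rank ker ∂_1 − rank ∂_2 = (6 − 4) − 0 = 2, and there is no ∂_2, so H_1 = Z^2.

As a check, the Euler characteristic is 5 − 6 = -1, which agrees with 1 − 2 = -1.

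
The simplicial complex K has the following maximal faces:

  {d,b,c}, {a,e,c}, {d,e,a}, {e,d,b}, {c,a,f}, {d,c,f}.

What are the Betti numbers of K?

Order the vertices as a < b < c < d < e < f. Listing each simplex with vertices in this order, K has dimension 2 with simplices:

  0-simplices (6): a, b, c, d, e, f
  1-simplices (12): ac, ad, ae, af, bc, bd, be, cd, ce, cf, de, df
  2-simplices (6): ace, acf, ade, bcd, bde, cdf

Hence C_0 ≅ Z^6, C_1 ≅ Z^12, C_2 ≅ Z^6.

The boundary map ∂_1: C_1 → C_0 maps an edge to its endpoints' difference, ∂[p,q] = q − p. For instance
  ∂be = e − b.
The resulting 6×12 matrix has rank 5, and its Smith normal form has invariant factors (1,1,1,1,1).

The boundary map ∂_2: C_2 → C_1 maps a triangle to the signed sum of its edges. For instance
  ∂cdf = df − cf + cd,
  ∂bde = de − be + bd.
This gives a 12×6 integer matrix of rank 6; reducing to Smith normal form yields diagonal entries (1,1,1,1,1,1).

Now H_k = ker ∂_k / im ∂_{k+1}, so:

  H_0: rank C_0 − rank ∂_1 = 6 − 5 = 1, and the invariant factors of ∂_1 are all 1, so H_0 = Z.
  H_1: rank ker ∂_1 − rank ∂_2 = (12 − 5) − 6 = 1, and the invariant factors of ∂_2 are all 1, so H_1 = Z.
  H_2: rank ker ∂_2 − rank ∂_3 = (6 − 6) − 0 = 0, and there is no ∂_3, so H_2 = 0.

Hence the Betti numbers are b_0 = 1, b_1 = 1, b_2 = 0.

b_0 = 1, b_1 = 1, b_2 = 0.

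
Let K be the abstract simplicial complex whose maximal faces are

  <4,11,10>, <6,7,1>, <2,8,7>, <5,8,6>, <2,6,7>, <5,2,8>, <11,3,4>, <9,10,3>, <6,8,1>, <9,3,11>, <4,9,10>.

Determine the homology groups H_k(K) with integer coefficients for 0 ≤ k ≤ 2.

Order the vertices as 1 < 2 < 3 < 4 < 5 < 6 < 7 < 8 < 9 < 10 < 11. Listing each simplex with vertices in this order, K has dimension 2 with simplices:

  0-simplices (11): [1], [2], [3], [4], [5], [6], [7], [8], [9], [10], [11]
  1-simplices (22): [1,6], [1,7], [1,8], [2,5], [2,6], [2,7], [2,8], [3,4], [3,9], [3,10], [3,11], [4,9], [4,10], [4,11], [5,6], [5,8], [6,7], [6,8], [7,8], [9,10], [9,11], [10,11]
  2-simplices (11): [1,6,7], [1,6,8], [2,5,8], [2,6,7], [2,7,8], [3,4,11], [3,9,10], [3,9,11], [4,9,10], [4,10,11], [5,6,8]

so the chain groups are C_0 ≅ Z^11, C_1 ≅ Z^22, C_2 ≅ Z^11.

Boundary ∂_1: C_1 → C_0 maps an edge to its endpoints' difference, ∂[p,q] = q − p.
The 11×22 boundary matrix has rank 9 and Smith normal form diag(1,1,1,1,1,1,1,1,1).

∂_2: C_2 → C_1 maps a triangle to the signed sum of its edges. For instance
  ∂[2,5,8] = [5,8] − [2,8] + [2,5],
  ∂[4,9,10] = [9,10] − [4,10] + [4,9].
As a 22×11 matrix over Z this has rank 11, with invariant factors (1,1,1,1,1,1,1,1,1,1,1).

Computing H_k = (kernel of ∂_k) / (image of ∂_{k+1}):

  H_0: rank C_0 − rank ∂_1 = 11 − 9 = 2, and the invariant factors of ∂_1 are all 1, so H_0 = Z^2.
  H_1: rank ker ∂_1 − rank ∂_2 = (22 − 9) − 11 = 2, and the invariant factors of ∂_2 are all 1, so H_1 = Z^2.
  H_2: rank ker ∂_2 − rank ∂_3 = (11 − 11) − 0 = 0, and there is no ∂_3, so H_2 = 0.

As a check, the Euler characteristic is 11 − 22 + 11 = 0, which agrees with 2 − 2 + 0 = 0.
(K is a triangulation of the disjoint union of the Möbius band and the cylinder S^1 x I.)

H_0 ≅ Z^2,  H_1 ≅ Z^2,  H_2 = 0.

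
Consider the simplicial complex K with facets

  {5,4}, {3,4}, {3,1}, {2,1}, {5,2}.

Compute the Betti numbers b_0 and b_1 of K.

b_0 = 1, b_1 = 1.

K has 5 vertices, 5 edges.
rank ∂_0 = 0, rank ∂_1 = 4 ⇒ b_0 = 5 − 0 − 4 = 1; all invariant factors of ∂_1 are 1 so no torsion. So H_0 = Z.
rank ∂_1 = 4, rank ∂_2 = 0 ⇒ b_1 = 5 − 4 − 0 = 1. So H_1 = Z.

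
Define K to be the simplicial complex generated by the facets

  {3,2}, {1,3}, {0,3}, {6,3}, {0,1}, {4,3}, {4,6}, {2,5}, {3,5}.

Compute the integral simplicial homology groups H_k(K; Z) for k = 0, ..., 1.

H_0 ≅ Z,  H_1 ≅ Z^3.

Take the total order 0 < 1 < 2 < 3 < 4 < 5 < 6 on the vertex set. Then K (dimension 1) consists of the simplices:

  0-simplices (7): [0], [1], [2], [3], [4], [5], [6]
  1-simplices (9): [0,1], [0,3], [1,3], [2,3], [2,5], [3,4], [3,5], [3,6], [4,6]

giving chain groups C_0 ≅ Z^7, C_1 ≅ Z^9.

The boundary map ∂_1: C_1 → C_0 maps an edge to its endpoints' difference, ∂[p,q] = q − p. For instance
  ∂[2,3] = [3] − [2].
As a 7×9 matrix over Z this has rank 6, with invariant factors (1,1,1,1,1,1).

Computing H_k = (kernel of ∂_k) / (image of ∂_{k+1}):

  H_0: rank C_0 − rank ∂_1 = 7 − 6 = 1, and the invariant factors of ∂_1 are all 1, so H_0 = Z.
  H_1: rank ker ∂_1 − rank ∂_2 = (9 − 6) − 0 = 3, and there is no ∂_2, so H_1 = Z^3.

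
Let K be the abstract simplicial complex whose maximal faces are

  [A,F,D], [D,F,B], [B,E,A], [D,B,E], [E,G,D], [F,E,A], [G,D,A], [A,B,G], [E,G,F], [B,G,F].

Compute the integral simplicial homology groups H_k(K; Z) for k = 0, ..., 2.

Take the total order A < B < D < E < F < G on the vertex set. Then K (dimension 2) consists of the simplices:

  0-simplices (6): A, B, D, E, F, G
  1-simplices (15): AB, AD, AE, AF, AG, BD, BE, BF, BG, DE, DF, DG, EF, EG, FG
  2-simplices (10): ABE, ABG, ADF, ADG, AEF, BDE, BDF, BFG, DEG, EFG

so the chain groups are C_0 ≅ Z^6, C_1 ≅ Z^15, C_2 ≅ Z^10.

The boundary map ∂_1: C_1 → C_0 maps an edge to its endpoints' difference, ∂[p,q] = q − p.
This gives a 6×15 integer matrix of rank 5; reducing to Smith normal form yields diagonal entries (1,1,1,1,1).

The boundary map ∂_2: C_2 → C_1 maps a triangle to the signed sum of its edges. For instance
  ∂ABE = BE − AE + AB,
  ∂BDE = DE − BE + BD.
The 15×10 boundary matrix has rank 10 and Smith normal form diag(1,1,1,1,1,1,1,1,1,2).

Computing H_k = (kernel of ∂_k) / (image of ∂_{k+1}):

  H_0: rank C_0 − rank ∂_1 = 6 − 5 = 1, and the invariant factors of ∂_1 are all 1, so H_0 ≅ Z.
  H_1: rank ker ∂_1 − rank ∂_2 = (15 − 5) − 10 = 0, and ∂_2 has invariant factor 2 > 1, so H_1 ≅ Z/2Z.
  H_2: rank ker ∂_2 − rank ∂_3 = (10 − 10) − 0 = 0, and there is no ∂_3, so H_2 ≅ 0.

(K is a triangulation of the real projective plane RP^2.)

H_0 = Z,  H_1 = Z/2Z,  H_2 = 0.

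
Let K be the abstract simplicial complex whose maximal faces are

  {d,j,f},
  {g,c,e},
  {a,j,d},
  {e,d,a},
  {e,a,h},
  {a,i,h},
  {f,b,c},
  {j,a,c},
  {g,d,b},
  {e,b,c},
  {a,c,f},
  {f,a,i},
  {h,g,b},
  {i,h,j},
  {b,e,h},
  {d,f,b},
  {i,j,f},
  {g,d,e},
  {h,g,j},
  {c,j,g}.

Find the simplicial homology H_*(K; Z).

Order the vertices as a < b < c < d < e < f < g < h < i < j. Listing each simplex with vertices in this order, K has dimension 2 with simplices:

  0-simplices (10): a, b, c, d, e, f, g, h, i, j
  1-simplices (30): ac, ad, ae, af, ah, ai, aj, bc, bd, be, bf, bg, bh, ce, cf, cg, cj, de, df, dg, dj, eg, eh, fi, fj, gh, gj, hi, hj, ij
  2-simplices (20): acf, acj, ade, adj, aeh, afi, ahi, bce, bcf, bdf, bdg, beh, bgh, ceg, cgj, deg, dfj, fij, ghj, hij

so the chain groups are C_0 ≅ Z^10, C_1 ≅ Z^30, C_2 ≅ Z^20.

The boundary map ∂_1: C_1 → C_0 maps an edge to its endpoints' difference, ∂[p,q] = q − p. For instance
  ∂dg = g − d.
This gives a 10×30 integer matrix of rank 9; reducing to Smith normal form yields diagonal entries (1,1,1,1,1,1,1,1,1).

The boundary map ∂_2: C_2 → C_1 sends each 2-simplex [p,q,r] to [q,r] − [p,r] + [p,q]. For instance
  ∂acj = cj − aj + ac,
  ∂cgj = gj − cj + cg.
As a 30×20 matrix over Z this has rank 20, with invariant factors (1,1,1,1,1,1,1,1,1,1,1,1,1,1,1,1,1,1,1,2).

From H_k ≅ ker(∂_k) / im(∂_{k+1}) we obtain:

  H_0: rank C_0 − rank ∂_1 = 10 − 9 = 1, and the invariant factors of ∂_1 are all 1, so H_0 ≅ Z.
  H_1: rank ker ∂_1 − rank ∂_2 = (30 − 9) − 20 = 1, and ∂_2 has invariant factor 2 > 1, so H_1 ≅ Z ⊕ Z/2.
  H_2: rank ker ∂_2 − rank ∂_3 = (20 − 20) − 0 = 0, and there is no ∂_3, so H_2 ≅ 0.

As a check, the Euler characteristic is 10 − 30 + 20 = 0, which agrees with 1 − 1 + 0 = 0.

H_0 = Z,  H_1 = Z ⊕ Z/2,  H_2 = 0.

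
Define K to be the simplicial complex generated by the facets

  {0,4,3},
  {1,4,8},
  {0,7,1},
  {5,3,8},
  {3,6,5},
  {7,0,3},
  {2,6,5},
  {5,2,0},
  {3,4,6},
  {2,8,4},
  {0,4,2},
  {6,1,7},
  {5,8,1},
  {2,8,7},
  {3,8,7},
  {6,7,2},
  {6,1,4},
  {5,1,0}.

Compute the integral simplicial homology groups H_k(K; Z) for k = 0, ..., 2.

Fix the vertex order 0 < 1 < 2 < 3 < 4 < 5 < 6 < 7 < 8 and write every simplex with vertices in increasing order. Then dim K = 2 and the simplices of K are:

  0-simplices (9): [0], [1], [2], [3], [4], [5], [6], [7], [8]
  1-simplices (27): (27 of them)
  2-simplices (18): [0,1,5], [0,1,7], [0,2,4], [0,2,5], [0,3,4], [0,3,7], [1,4,6], [1,4,8], [1,5,8], [1,6,7], [2,4,8], [2,5,6], [2,6,7], [2,7,8], [3,4,6], [3,5,6], [3,5,8], [3,7,8]

Hence C_0 ≅ Z^9, C_1 ≅ Z^27, C_2 ≅ Z^18.

The boundary map ∂_1: C_1 → C_0 maps an edge to its endpoints' difference, ∂[p,q] = q − p.
As a 9×27 matrix over Z this has rank 8, with invariant factors (1,1,1,1,1,1,1,1).

Boundary ∂_2: C_2 → C_1 maps a triangle to the signed sum of its edges. For instance
  ∂[0,1,7] = [1,7] − [0,7] + [0,1],
  ∂[3,4,6] = [4,6] − [3,6] + [3,4].
The 27×18 boundary matrix has rank 17 and Smith normal form diag(1,1,1,1,1,1,1,1,1,1,1,1,1,1,1,1,1).

Reading off H_k = ker ∂_k / im ∂_{k+1}:

  H_0: rank C_0 − rank ∂_1 = 9 − 8 = 1, and the invariant factors of ∂_1 are all 1, so H_0 = Z.
  H_1: rank ker ∂_1 − rank ∂_2 = (27 − 8) − 17 = 2, and the invariant factors of ∂_2 are all 1, so H_1 = Z^2.
  H_2: rank ker ∂_2 − rank ∂_3 = (18 − 17) − 0 = 1, and there is no ∂_3, so H_2 = Z.

H_0 = Z,  H_1 = Z^2,  H_2 = Z.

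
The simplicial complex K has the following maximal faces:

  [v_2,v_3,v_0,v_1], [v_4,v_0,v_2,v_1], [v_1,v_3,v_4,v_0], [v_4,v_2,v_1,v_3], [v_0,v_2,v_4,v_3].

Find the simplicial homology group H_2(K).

Fix the vertex order v_0 < v_1 < v_2 < v_3 < v_4 and write every simplex with vertices in increasing order. Then dim K = 3 and the simplices of K are:

  0-simplices (5): [v_0], [v_1], [v_2], [v_3], [v_4]
  1-simplices (10): [v_0,v_1], [v_0,v_2], [v_0,v_3], [v_0,v_4], [v_1,v_2], [v_1,v_3], [v_1,v_4], [v_2,v_3], [v_2,v_4], [v_3,v_4]
  2-simplices (10): [v_0,v_1,v_2], [v_0,v_1,v_3], [v_0,v_1,v_4], [v_0,v_2,v_3], [v_0,v_2,v_4], [v_0,v_3,v_4], [v_1,v_2,v_3], [v_1,v_2,v_4], [v_1,v_3,v_4], [v_2,v_3,v_4]
  3-simplices (5): [v_0,v_1,v_2,v_3], [v_0,v_1,v_2,v_4], [v_0,v_1,v_3,v_4], [v_0,v_2,v_3,v_4], [v_1,v_2,v_3,v_4]

Hence C_0 ≅ Z^5, C_1 ≅ Z^10, C_2 ≅ Z^10, C_3 ≅ Z^5.

The boundary map ∂_1: C_1 → C_0 sends each edge [p,q] (with p < q) to q − p.
The resulting 5×10 matrix has rank 4, and its Smith normal form has invariant factors (1,1,1,1).

Boundary ∂_2: C_2 → C_1 acts by ∂[p,q,r] = [q,r] − [p,r] + [p,q]. For instance
  ∂[v_0,v_1,v_2] = [v_1,v_2] − [v_0,v_2] + [v_0,v_1],
  ∂[v_0,v_1,v_3] = [v_1,v_3] − [v_0,v_3] + [v_0,v_1].
The resulting 10×10 matrix has rank 6, and its Smith normal form has invariant factors (1,1,1,1,1,1).

∂_3: C_3 → C_2 sends each 3-simplex σ to the alternating sum Σ_i (−1)^i (σ with its i-th vertex removed). For instance
  ∂[v_0,v_1,v_3,v_4] = [v_1,v_3,v_4] − [v_0,v_3,v_4] + [v_0,v_1,v_4] − [v_0,v_1,v_3],
  ∂[v_0,v_2,v_3,v_4] = [v_2,v_3,v_4] − [v_0,v_3,v_4] + [v_0,v_2,v_4] − [v_0,v_2,v_3].
As a 10×5 matrix over Z this has rank 4, with invariant factors (1,1,1,1).

Reading off H_k = ker ∂_k / im ∂_{k+1}:

  H_2: rank ker ∂_2 − rank ∂_3 = (10 − 6) − 4 = 0, and the invariant factors of ∂_3 are all 1, so H_2 = 0.

H_2 ≅ 0.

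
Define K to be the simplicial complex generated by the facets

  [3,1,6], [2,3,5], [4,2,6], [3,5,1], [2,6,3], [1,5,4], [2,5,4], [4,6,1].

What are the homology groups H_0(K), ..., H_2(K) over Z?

H_0 = Z,  H_1 = 0,  H_2 = Z.

Order the vertices as 1 < 2 < 3 < 4 < 5 < 6. Listing each simplex with vertices in this order, K has dimension 2 with simplices:

  0-simplices (6): [1], [2], [3], [4], [5], [6]
  1-simplices (12): [1,3], [1,4], [1,5], [1,6], [2,3], [2,4], [2,5], [2,6], [3,5], [3,6], [4,5], [4,6]
  2-simplices (8): [1,3,5], [1,3,6], [1,4,5], [1,4,6], [2,3,5], [2,3,6], [2,4,5], [2,4,6]

Hence C_0 ≅ Z^6, C_1 ≅ Z^12, C_2 ≅ Z^8.

Boundary ∂_1: C_1 → C_0 maps an edge to its endpoints' difference, ∂[p,q] = q − p. For instance
  ∂[2,6] = [6] − [2].
The resulting 6×12 matrix has rank 5, and its Smith normal form has invariant factors (1,1,1,1,1).

The boundary map ∂_2: C_2 → C_1 maps a triangle to the signed sum of its edges. For instance
  ∂[2,4,6] = [4,6] − [2,6] + [2,4],
  ∂[1,3,6] = [3,6] − [1,6] + [1,3].
As a 12×8 matrix over Z this has rank 7, with invariant factors (1,1,1,1,1,1,1).

Reading off H_k = ker ∂_k / im ∂_{k+1}:

  H_0: rank C_0 − rank ∂_1 = 6 − 5 = 1, and the invariant factors of ∂_1 are all 1, so H_0 ≅ Z.
  H_1: rank ker ∂_1 − rank ∂_2 = (12 − 5) − 7 = 0, and the invariant factors of ∂_2 are all 1, so H_1 ≅ 0.
  H_2: rank ker ∂_2 − rank ∂_3 = (8 − 7) − 0 = 1, and there is no ∂_3, so H_2 ≅ Z.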